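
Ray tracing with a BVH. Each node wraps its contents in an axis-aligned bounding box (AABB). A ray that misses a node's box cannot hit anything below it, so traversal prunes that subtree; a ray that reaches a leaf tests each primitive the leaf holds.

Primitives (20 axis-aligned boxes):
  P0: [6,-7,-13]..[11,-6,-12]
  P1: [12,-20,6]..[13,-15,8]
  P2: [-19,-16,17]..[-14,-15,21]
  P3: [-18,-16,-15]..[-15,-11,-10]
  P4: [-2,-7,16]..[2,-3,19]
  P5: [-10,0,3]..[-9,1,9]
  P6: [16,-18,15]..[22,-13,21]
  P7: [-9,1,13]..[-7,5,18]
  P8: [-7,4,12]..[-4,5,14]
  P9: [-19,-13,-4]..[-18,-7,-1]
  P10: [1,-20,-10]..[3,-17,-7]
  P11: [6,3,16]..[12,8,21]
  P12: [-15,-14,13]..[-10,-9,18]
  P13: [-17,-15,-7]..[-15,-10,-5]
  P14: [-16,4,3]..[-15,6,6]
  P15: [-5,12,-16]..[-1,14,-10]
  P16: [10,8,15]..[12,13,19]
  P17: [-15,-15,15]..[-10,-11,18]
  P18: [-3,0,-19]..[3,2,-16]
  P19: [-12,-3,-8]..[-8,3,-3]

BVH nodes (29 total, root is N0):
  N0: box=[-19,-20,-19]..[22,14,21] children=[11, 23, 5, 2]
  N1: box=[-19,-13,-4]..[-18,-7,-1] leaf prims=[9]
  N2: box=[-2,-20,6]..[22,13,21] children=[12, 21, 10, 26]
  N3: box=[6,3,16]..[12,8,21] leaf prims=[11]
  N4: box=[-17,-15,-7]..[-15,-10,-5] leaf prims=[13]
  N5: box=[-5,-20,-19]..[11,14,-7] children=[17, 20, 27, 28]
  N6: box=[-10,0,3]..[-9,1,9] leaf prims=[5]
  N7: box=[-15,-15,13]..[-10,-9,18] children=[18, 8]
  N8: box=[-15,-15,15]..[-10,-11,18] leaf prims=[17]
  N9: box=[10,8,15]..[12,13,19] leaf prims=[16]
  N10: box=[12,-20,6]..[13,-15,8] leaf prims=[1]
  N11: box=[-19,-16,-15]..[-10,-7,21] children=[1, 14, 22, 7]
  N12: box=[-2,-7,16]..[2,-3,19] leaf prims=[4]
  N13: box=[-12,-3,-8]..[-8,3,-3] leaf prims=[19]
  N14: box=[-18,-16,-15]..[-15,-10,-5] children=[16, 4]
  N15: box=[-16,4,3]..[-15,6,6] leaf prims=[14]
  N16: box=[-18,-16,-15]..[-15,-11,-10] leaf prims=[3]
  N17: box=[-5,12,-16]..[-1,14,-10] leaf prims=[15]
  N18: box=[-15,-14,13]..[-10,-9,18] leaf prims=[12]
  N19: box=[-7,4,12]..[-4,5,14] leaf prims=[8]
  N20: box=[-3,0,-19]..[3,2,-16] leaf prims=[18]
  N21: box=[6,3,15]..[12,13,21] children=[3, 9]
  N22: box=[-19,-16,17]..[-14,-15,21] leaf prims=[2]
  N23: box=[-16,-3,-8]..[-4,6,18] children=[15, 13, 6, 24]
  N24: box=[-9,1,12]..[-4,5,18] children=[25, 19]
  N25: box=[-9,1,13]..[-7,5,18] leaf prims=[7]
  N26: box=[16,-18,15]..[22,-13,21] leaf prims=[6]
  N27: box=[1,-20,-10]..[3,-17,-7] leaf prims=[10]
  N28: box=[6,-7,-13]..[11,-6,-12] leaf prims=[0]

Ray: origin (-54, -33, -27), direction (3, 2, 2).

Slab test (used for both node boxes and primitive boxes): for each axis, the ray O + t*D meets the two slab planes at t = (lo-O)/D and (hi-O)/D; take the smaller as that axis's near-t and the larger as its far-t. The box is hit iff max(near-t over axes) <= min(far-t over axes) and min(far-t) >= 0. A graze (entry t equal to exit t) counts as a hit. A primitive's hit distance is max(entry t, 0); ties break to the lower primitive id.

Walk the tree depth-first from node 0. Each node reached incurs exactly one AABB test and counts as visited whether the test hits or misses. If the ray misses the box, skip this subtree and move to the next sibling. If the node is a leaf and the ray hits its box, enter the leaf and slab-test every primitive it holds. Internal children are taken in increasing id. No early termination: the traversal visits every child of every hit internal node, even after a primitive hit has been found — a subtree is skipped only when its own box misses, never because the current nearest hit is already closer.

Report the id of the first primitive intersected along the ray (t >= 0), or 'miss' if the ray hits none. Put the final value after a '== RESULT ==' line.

Traverse from the root:
N0 x:[35/3,76/3] y:[13/2,47/2] z:[4,24] -> hit [35/3,47/2], descend [2, 5, 11, 23]
  N2 x:[52/3,76/3] y:[13/2,23] z:[33/2,24] -> hit [52/3,23], descend [10, 12, 21, 26]
    N10 x:[22,67/3] y:[13/2,9] z:[33/2,35/2] -> miss, prune
    N12 x:[52/3,56/3] y:[13,15] z:[43/2,23] -> miss, prune
    N21 x:[20,22] y:[18,23] z:[21,24] -> hit [21,22], descend [3, 9]
      N3 x:[20,22] y:[18,41/2] z:[43/2,24] -> miss, prune
      N9 x:[64/3,22] y:[41/2,23] z:[21,23] -> hit [64/3,22] leaf, test {P16@t=64/3}
    N26 x:[70/3,76/3] y:[15/2,10] z:[21,24] -> miss, prune
  N5 x:[49/3,65/3] y:[13/2,47/2] z:[4,10] -> miss, prune
  N11 x:[35/3,44/3] y:[17/2,13] z:[6,24] -> hit [35/3,13], descend [1, 7, 14, 22]
    N1 x:[35/3,12] y:[10,13] z:[23/2,13] -> hit [35/3,12] leaf, test {P9@t=35/3}
    N7 x:[13,44/3] y:[9,12] z:[20,45/2] -> miss, prune
    N14 x:[12,13] y:[17/2,23/2] z:[6,11] -> miss, prune
    N22 x:[35/3,40/3] y:[17/2,9] z:[22,24] -> miss, prune
  N23 x:[38/3,50/3] y:[15,39/2] z:[19/2,45/2] -> hit [15,50/3], descend [6, 13, 15, 24]
    N6 x:[44/3,15] y:[33/2,17] z:[15,18] -> miss, prune
    N13 x:[14,46/3] y:[15,18] z:[19/2,12] -> miss, prune
    N15 x:[38/3,13] y:[37/2,39/2] z:[15,33/2] -> miss, prune
    N24 x:[15,50/3] y:[17,19] z:[39/2,45/2] -> miss, prune

19 AABB tests over nodes [0, 2, 10, 12, 21, 3, 9, 26, 5, 11, 1, 7, 14, 22, 23, 6, 13, 15, 24]; 2 leaves entered; closest P9.

== RESULT ==
9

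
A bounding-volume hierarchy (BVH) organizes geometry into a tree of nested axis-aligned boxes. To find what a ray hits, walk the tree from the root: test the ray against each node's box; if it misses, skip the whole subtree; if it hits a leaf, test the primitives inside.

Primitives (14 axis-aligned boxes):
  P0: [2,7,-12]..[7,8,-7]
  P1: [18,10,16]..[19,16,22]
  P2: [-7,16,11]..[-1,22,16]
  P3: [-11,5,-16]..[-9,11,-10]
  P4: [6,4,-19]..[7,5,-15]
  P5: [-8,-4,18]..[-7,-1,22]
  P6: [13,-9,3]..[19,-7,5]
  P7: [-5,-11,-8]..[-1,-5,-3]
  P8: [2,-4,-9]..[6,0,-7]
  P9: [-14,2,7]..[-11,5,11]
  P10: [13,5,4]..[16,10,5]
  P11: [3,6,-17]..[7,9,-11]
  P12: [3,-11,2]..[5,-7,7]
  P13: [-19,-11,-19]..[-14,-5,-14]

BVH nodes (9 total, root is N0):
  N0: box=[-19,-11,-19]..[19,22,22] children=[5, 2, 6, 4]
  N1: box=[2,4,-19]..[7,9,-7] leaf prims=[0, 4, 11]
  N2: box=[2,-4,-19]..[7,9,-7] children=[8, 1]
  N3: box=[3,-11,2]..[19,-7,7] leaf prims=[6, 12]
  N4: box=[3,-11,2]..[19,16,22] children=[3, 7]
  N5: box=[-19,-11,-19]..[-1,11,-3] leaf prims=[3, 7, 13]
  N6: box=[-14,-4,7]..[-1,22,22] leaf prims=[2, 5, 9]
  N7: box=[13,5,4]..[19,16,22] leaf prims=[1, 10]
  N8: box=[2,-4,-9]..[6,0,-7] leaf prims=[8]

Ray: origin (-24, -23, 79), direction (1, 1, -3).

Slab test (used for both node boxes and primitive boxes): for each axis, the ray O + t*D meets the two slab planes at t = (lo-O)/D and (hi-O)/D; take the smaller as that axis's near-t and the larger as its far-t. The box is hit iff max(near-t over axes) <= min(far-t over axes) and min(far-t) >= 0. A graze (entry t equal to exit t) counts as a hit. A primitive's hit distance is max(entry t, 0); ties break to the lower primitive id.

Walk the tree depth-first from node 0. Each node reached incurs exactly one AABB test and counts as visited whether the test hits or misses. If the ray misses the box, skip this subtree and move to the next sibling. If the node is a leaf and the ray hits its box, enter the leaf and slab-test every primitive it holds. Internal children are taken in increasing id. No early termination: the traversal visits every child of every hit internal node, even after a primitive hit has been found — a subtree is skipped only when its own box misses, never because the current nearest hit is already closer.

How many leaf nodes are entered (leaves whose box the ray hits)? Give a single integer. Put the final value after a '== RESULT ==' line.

Walk:
N0 x:[5,43] y:[12,45] z:[19,98/3] -> hit [19,98/3], descend [2, 4, 5, 6]
  N2 x:[26,31] y:[19,32] z:[86/3,98/3] -> hit [86/3,31], descend [1, 8]
    N1 x:[26,31] y:[27,32] z:[86/3,98/3] -> hit [86/3,31] leaf, test {P0@t=30, P4(miss), P11@t=30}
    N8 x:[26,30] y:[19,23] z:[86/3,88/3] -> miss, prune
  N4 x:[27,43] y:[12,39] z:[19,77/3] -> miss, prune
  N5 x:[5,23] y:[12,34] z:[82/3,98/3] -> miss, prune
  N6 x:[10,23] y:[19,45] z:[19,24] -> hit [19,23] leaf, test {P2(miss), P5(miss), P9(miss)}

Summary -> nodes [0, 2, 1, 8, 4, 5, 6]; box-tests=7; leaf-entries=2; first=P0

== RESULT ==
2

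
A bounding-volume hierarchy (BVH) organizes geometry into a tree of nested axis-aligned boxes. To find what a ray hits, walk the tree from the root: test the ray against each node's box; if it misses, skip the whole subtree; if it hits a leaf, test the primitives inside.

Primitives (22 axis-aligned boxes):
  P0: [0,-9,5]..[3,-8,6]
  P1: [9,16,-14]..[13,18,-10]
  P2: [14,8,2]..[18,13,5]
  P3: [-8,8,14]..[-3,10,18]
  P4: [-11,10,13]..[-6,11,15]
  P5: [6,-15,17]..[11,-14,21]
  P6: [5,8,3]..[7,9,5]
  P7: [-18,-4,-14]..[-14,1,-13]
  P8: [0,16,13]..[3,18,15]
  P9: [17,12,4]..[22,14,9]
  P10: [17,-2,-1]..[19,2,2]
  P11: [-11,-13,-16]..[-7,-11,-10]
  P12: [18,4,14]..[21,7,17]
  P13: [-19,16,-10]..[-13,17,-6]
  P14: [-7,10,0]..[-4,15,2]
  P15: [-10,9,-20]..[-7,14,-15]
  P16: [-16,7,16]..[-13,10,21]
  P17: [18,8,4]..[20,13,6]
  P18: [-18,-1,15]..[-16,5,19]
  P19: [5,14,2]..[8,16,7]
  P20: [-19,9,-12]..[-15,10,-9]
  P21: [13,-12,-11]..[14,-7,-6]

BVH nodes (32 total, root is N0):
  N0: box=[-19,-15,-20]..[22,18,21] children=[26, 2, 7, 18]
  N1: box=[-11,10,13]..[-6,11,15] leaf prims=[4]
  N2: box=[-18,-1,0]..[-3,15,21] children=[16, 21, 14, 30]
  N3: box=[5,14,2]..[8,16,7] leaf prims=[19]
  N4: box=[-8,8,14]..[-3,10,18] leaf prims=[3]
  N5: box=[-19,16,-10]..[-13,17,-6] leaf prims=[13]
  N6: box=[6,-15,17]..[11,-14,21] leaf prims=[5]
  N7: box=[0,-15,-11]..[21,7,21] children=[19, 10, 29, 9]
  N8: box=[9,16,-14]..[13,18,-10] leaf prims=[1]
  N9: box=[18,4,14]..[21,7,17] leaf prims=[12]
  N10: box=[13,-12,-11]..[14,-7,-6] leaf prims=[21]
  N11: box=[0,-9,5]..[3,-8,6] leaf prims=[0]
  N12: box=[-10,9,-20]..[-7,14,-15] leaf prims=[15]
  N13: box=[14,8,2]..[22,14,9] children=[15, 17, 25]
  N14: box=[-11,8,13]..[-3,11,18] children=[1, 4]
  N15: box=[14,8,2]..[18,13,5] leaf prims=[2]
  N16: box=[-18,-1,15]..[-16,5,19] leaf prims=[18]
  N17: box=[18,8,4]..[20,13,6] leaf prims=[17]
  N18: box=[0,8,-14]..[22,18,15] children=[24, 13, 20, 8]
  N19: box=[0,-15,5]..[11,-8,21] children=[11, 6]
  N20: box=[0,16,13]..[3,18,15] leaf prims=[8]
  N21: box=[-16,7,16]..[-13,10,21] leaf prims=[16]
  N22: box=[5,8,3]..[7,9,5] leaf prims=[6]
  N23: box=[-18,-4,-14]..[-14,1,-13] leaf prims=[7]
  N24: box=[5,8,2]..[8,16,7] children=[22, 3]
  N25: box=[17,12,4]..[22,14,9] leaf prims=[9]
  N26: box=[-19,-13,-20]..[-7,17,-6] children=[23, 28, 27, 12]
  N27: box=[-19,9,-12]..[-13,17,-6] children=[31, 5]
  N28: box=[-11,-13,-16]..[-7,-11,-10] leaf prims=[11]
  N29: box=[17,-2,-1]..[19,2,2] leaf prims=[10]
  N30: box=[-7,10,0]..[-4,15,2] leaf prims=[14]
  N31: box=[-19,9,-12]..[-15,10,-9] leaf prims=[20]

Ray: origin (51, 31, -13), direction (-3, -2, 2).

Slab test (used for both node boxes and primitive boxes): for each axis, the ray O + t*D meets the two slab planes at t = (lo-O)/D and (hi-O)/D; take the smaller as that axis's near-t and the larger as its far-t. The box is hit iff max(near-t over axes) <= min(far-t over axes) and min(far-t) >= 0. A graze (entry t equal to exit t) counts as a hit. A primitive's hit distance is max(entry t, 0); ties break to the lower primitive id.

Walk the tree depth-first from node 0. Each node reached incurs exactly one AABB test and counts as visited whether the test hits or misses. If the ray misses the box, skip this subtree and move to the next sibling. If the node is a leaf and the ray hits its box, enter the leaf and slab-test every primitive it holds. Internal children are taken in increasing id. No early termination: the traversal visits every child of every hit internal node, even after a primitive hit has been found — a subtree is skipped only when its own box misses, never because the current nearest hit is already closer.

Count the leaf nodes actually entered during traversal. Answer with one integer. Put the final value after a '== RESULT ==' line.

Walk:
N0 x:[29/3,70/3] y:[13/2,23] z:[-7/2,17] -> hit [29/3,17], descend [2, 7, 18, 26]
  N2 x:[18,23] y:[8,16] z:[13/2,17] -> miss, prune
  N7 x:[10,17] y:[12,23] z:[1,17] -> hit [12,17], descend [9, 10, 19, 29]
    N9 x:[10,11] y:[12,27/2] z:[27/2,15] -> miss, prune
    N10 x:[37/3,38/3] y:[19,43/2] z:[1,7/2] -> miss, prune
    N19 x:[40/3,17] y:[39/2,23] z:[9,17] -> miss, prune
    N29 x:[32/3,34/3] y:[29/2,33/2] z:[6,15/2] -> miss, prune
  N18 x:[29/3,17] y:[13/2,23/2] z:[-1/2,14] -> hit [29/3,23/2], descend [8, 13, 20, 24]
    N8 x:[38/3,14] y:[13/2,15/2] z:[-1/2,3/2] -> miss, prune
    N13 x:[29/3,37/3] y:[17/2,23/2] z:[15/2,11] -> hit [29/3,11], descend [15, 17, 25]
      N15 x:[11,37/3] y:[9,23/2] z:[15/2,9] -> miss, prune
      N17 x:[31/3,11] y:[9,23/2] z:[17/2,19/2] -> miss, prune
      N25 x:[29/3,34/3] y:[17/2,19/2] z:[17/2,11] -> miss, prune
    N20 x:[16,17] y:[13/2,15/2] z:[13,14] -> miss, prune
    N24 x:[43/3,46/3] y:[15/2,23/2] z:[15/2,10] -> miss, prune
  N26 x:[58/3,70/3] y:[7,22] z:[-7/2,7/2] -> miss, prune

Visited [0, 2, 7, 9, 10, 19, 29, 18, 8, 13, 15, 17, 25, 20, 24, 26]. Tests: 16 box, 0 leaf. Nearest: miss.

== RESULT ==
0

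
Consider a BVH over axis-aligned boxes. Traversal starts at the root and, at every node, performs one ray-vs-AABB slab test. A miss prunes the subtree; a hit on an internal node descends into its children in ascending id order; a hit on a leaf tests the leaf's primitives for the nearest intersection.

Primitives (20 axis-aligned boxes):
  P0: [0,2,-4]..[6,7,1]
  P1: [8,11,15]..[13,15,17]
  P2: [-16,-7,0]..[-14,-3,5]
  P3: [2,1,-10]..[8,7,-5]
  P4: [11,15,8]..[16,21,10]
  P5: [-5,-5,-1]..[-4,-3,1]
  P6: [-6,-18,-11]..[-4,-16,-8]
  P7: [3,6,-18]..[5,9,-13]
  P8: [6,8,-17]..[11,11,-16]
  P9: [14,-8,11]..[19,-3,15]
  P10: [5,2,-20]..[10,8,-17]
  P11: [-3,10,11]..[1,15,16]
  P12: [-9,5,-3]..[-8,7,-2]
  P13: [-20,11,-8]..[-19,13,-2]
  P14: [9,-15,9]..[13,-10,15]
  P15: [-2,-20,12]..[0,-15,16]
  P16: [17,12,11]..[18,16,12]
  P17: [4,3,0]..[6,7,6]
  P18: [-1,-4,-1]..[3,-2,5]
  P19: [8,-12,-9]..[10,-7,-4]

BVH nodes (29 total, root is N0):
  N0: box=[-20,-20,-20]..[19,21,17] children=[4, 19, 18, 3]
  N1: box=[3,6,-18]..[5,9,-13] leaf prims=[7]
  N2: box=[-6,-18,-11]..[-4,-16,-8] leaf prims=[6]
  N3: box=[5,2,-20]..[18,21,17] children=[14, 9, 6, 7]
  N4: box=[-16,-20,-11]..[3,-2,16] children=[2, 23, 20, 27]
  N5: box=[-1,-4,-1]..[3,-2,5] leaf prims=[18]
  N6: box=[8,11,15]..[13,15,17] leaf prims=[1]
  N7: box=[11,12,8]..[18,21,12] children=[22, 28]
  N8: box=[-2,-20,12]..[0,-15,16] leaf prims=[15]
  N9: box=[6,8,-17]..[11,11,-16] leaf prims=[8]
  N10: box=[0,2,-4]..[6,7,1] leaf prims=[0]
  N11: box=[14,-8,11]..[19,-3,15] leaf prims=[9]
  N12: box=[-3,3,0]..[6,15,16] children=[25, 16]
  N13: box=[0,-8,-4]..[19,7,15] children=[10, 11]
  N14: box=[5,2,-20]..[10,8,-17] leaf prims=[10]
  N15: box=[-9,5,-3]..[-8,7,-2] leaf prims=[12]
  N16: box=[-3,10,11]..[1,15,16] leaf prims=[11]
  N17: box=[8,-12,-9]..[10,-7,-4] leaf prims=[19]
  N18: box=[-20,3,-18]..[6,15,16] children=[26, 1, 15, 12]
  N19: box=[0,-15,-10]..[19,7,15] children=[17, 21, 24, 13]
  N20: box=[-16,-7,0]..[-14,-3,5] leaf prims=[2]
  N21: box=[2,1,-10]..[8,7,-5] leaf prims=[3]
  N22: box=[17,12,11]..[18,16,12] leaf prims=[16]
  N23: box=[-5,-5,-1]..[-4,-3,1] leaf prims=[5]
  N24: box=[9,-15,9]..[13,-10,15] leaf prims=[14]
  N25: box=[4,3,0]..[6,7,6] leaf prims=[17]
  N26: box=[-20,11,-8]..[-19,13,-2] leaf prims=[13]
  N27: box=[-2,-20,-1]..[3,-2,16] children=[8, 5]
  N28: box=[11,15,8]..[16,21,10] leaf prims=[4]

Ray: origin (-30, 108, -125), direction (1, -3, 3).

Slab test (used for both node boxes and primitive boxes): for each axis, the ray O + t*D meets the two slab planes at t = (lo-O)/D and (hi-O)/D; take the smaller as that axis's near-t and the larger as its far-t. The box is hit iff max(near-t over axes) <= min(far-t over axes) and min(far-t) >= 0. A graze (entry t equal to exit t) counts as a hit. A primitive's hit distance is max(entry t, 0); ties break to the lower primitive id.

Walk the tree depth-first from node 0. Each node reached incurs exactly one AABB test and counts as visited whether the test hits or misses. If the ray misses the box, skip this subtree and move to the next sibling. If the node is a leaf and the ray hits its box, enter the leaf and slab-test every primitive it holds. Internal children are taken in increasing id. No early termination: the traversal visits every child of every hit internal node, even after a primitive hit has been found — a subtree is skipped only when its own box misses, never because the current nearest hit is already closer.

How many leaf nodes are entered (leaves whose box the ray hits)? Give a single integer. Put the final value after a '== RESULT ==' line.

Trace the traversal:
N0 x:[10,49] y:[29,128/3] z:[35,142/3] -> hit [35,128/3], descend [3, 4, 18, 19]
  N3 x:[35,48] y:[29,106/3] z:[35,142/3] -> hit [35,106/3], descend [6, 7, 9, 14]
    N6 x:[38,43] y:[31,97/3] z:[140/3,142/3] -> miss, prune
    N7 x:[41,48] y:[29,32] z:[133/3,137/3] -> miss, prune
    N9 x:[36,41] y:[97/3,100/3] z:[36,109/3] -> miss, prune
    N14 x:[35,40] y:[100/3,106/3] z:[35,36] -> hit [35,106/3] leaf, test {P10@t=35}
  N4 x:[14,33] y:[110/3,128/3] z:[38,47] -> miss, prune
  N18 x:[10,36] y:[31,35] z:[107/3,47] -> miss, prune
  N19 x:[30,49] y:[101/3,41] z:[115/3,140/3] -> hit [115/3,41], descend [13, 17, 21, 24]
    N13 x:[30,49] y:[101/3,116/3] z:[121/3,140/3] -> miss, prune
    N17 x:[38,40] y:[115/3,40] z:[116/3,121/3] -> hit [116/3,40] leaf, test {P19@t=116/3}
    N21 x:[32,38] y:[101/3,107/3] z:[115/3,40] -> miss, prune
    N24 x:[39,43] y:[118/3,41] z:[134/3,140/3] -> miss, prune

Visited [0, 3, 6, 7, 9, 14, 4, 18, 19, 13, 17, 21, 24]. Tests: 13 box, 2 leaf. Nearest: P10.

== RESULT ==
2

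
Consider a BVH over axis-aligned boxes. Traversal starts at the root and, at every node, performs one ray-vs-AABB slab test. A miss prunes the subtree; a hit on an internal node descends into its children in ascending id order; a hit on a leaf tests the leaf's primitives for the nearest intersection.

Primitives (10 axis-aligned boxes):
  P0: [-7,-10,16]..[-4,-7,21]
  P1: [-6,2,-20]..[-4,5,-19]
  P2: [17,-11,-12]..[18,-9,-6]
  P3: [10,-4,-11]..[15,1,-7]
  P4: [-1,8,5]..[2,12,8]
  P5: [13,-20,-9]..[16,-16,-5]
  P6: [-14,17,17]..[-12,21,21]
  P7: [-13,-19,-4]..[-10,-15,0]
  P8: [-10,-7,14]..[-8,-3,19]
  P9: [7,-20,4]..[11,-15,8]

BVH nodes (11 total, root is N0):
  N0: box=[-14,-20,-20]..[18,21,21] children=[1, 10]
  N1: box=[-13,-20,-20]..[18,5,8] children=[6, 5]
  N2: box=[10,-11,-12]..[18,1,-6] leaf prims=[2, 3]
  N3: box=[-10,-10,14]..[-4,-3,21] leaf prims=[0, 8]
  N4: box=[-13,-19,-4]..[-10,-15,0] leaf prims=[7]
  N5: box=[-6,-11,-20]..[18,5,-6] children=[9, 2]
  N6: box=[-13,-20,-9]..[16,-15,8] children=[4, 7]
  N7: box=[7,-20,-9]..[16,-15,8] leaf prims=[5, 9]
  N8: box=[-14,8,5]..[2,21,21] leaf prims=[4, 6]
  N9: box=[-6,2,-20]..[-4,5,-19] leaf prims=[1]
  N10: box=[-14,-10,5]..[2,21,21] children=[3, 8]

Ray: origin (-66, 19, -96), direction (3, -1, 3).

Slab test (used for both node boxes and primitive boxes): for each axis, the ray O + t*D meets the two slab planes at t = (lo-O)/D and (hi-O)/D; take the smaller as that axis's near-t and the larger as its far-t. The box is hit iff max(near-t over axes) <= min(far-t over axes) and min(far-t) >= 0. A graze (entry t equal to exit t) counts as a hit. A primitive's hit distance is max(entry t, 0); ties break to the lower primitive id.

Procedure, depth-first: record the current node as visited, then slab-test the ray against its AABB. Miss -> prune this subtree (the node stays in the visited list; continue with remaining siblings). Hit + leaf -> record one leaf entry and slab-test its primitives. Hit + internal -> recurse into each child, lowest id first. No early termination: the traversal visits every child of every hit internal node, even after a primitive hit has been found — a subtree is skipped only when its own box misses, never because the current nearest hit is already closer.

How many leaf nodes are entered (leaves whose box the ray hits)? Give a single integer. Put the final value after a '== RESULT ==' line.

Trace the traversal:
N0 x:[52/3,28] y:[-2,39] z:[76/3,39] -> hit [76/3,28], descend [1, 10]
  N1 x:[53/3,28] y:[14,39] z:[76/3,104/3] -> hit [76/3,28], descend [5, 6]
    N5 x:[20,28] y:[14,30] z:[76/3,30] -> hit [76/3,28], descend [2, 9]
      N2 x:[76/3,28] y:[18,30] z:[28,30] -> hit [28,28] leaf, test {P2@t=28, P3(miss)}
      N9 x:[20,62/3] y:[14,17] z:[76/3,77/3] -> miss, prune
    N6 x:[53/3,82/3] y:[34,39] z:[29,104/3] -> miss, prune
  N10 x:[52/3,68/3] y:[-2,29] z:[101/3,39] -> miss, prune

Summary -> nodes [0, 1, 5, 2, 9, 6, 10]; box-tests=7; leaf-entries=1; first=P2

== RESULT ==
1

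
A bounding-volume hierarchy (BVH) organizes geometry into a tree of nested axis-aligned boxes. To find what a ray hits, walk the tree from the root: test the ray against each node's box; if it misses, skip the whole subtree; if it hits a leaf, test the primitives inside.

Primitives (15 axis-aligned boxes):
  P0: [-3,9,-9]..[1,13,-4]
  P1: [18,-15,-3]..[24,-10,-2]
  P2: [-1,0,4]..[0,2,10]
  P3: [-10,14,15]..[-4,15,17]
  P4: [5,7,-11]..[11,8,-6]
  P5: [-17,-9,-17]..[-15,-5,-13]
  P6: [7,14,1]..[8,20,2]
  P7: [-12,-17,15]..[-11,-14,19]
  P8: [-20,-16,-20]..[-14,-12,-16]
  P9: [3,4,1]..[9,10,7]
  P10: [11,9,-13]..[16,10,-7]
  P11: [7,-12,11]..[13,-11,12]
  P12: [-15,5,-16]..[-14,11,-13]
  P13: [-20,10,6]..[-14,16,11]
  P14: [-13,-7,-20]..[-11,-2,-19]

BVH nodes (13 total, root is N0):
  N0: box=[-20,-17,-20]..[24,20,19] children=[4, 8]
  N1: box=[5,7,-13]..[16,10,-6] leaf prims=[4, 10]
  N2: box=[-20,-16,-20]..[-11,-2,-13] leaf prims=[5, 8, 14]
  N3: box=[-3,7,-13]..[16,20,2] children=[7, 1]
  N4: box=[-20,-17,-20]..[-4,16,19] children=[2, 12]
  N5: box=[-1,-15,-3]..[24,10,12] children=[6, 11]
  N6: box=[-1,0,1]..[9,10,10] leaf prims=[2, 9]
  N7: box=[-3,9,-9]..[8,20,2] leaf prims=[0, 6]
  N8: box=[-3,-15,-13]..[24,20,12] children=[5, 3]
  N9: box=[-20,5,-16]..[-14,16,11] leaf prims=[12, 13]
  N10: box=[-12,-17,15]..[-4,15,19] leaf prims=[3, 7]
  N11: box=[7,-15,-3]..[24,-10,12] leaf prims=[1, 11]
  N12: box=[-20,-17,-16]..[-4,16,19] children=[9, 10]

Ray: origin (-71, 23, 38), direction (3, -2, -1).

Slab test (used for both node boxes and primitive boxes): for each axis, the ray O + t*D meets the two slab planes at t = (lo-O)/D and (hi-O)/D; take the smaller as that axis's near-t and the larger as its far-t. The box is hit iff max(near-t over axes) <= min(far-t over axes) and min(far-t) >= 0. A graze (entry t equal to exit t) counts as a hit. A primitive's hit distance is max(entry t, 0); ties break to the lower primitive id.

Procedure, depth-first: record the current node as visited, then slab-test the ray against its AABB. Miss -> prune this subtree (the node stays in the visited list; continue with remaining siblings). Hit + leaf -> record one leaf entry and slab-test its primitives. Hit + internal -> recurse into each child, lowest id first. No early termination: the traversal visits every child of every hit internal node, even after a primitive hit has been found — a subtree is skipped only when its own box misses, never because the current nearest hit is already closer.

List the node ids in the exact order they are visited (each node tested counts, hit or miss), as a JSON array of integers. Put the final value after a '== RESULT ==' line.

Walk:
N0 x:[17,95/3] y:[3/2,20] z:[19,58] -> hit [19,20], descend [4, 8]
  N4 x:[17,67/3] y:[7/2,20] z:[19,58] -> hit [19,20], descend [2, 12]
    N2 x:[17,20] y:[25/2,39/2] z:[51,58] -> miss, prune
    N12 x:[17,67/3] y:[7/2,20] z:[19,54] -> hit [19,20], descend [9, 10]
      N9 x:[17,19] y:[7/2,9] z:[27,54] -> miss, prune
      N10 x:[59/3,67/3] y:[4,20] z:[19,23] -> hit [59/3,20] leaf, test {P3(miss), P7@t=59/3}
  N8 x:[68/3,95/3] y:[3/2,19] z:[26,51] -> miss, prune

7 AABB tests over nodes [0, 4, 2, 12, 9, 10, 8]; 1 leaf entered; closest P7.

== RESULT ==
[0, 4, 2, 12, 9, 10, 8]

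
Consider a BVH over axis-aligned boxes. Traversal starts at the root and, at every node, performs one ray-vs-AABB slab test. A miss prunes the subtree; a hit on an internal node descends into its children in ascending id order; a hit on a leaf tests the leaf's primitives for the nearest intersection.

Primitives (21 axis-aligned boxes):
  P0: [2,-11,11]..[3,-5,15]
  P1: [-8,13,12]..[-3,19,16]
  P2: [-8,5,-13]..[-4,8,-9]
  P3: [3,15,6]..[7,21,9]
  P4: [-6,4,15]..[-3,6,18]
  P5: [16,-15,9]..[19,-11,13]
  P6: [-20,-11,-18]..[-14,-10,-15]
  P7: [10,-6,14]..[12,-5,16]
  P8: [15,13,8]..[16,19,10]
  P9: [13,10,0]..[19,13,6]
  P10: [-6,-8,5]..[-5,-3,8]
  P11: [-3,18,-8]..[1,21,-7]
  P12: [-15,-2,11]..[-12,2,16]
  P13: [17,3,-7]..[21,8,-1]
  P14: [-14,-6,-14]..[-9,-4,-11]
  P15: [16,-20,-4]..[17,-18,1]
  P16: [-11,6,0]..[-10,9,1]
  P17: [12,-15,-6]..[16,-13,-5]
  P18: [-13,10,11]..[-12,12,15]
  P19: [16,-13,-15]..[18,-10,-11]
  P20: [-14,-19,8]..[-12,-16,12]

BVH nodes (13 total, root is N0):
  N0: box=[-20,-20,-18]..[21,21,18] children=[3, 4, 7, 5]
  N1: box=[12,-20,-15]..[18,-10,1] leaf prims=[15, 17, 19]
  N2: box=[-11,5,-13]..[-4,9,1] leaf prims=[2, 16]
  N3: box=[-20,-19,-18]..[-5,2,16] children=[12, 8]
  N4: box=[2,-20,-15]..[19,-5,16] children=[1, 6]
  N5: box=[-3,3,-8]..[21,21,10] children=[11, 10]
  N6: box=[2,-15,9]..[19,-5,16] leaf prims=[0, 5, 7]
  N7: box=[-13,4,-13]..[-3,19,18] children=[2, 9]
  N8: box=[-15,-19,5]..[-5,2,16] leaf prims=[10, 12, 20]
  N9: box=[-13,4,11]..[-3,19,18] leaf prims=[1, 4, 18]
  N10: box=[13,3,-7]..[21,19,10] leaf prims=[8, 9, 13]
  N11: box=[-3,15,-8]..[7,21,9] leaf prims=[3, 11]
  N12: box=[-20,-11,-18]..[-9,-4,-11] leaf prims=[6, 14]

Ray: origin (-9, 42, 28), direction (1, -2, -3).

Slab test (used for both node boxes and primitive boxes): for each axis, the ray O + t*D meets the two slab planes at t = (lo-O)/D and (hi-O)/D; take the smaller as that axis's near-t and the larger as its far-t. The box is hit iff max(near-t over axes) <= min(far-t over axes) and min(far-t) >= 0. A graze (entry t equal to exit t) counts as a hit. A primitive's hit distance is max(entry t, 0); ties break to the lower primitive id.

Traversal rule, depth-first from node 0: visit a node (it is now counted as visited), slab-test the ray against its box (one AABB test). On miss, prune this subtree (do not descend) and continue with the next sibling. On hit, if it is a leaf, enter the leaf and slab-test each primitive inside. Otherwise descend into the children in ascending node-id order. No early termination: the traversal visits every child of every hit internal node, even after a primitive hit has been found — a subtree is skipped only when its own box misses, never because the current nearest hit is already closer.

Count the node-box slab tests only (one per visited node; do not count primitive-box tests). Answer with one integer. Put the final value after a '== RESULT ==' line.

Trace the traversal:
N0 x:[-11,30] y:[21/2,31] z:[10/3,46/3] -> hit [21/2,46/3], descend [3, 4, 5, 7]
  N3 x:[-11,4] y:[20,61/2] z:[4,46/3] -> miss, prune
  N4 x:[11,28] y:[47/2,31] z:[4,43/3] -> miss, prune
  N5 x:[6,30] y:[21/2,39/2] z:[6,12] -> hit [21/2,12], descend [10, 11]
    N10 x:[22,30] y:[23/2,39/2] z:[6,35/3] -> miss, prune
    N11 x:[6,16] y:[21/2,27/2] z:[19/3,12] -> hit [21/2,12] leaf, test {P3(miss), P11(miss)}
  N7 x:[-4,6] y:[23/2,19] z:[10/3,41/3] -> miss, prune

Visited [0, 3, 4, 5, 10, 11, 7]. Tests: 7 box, 1 leaf. Nearest: miss.

== RESULT ==
7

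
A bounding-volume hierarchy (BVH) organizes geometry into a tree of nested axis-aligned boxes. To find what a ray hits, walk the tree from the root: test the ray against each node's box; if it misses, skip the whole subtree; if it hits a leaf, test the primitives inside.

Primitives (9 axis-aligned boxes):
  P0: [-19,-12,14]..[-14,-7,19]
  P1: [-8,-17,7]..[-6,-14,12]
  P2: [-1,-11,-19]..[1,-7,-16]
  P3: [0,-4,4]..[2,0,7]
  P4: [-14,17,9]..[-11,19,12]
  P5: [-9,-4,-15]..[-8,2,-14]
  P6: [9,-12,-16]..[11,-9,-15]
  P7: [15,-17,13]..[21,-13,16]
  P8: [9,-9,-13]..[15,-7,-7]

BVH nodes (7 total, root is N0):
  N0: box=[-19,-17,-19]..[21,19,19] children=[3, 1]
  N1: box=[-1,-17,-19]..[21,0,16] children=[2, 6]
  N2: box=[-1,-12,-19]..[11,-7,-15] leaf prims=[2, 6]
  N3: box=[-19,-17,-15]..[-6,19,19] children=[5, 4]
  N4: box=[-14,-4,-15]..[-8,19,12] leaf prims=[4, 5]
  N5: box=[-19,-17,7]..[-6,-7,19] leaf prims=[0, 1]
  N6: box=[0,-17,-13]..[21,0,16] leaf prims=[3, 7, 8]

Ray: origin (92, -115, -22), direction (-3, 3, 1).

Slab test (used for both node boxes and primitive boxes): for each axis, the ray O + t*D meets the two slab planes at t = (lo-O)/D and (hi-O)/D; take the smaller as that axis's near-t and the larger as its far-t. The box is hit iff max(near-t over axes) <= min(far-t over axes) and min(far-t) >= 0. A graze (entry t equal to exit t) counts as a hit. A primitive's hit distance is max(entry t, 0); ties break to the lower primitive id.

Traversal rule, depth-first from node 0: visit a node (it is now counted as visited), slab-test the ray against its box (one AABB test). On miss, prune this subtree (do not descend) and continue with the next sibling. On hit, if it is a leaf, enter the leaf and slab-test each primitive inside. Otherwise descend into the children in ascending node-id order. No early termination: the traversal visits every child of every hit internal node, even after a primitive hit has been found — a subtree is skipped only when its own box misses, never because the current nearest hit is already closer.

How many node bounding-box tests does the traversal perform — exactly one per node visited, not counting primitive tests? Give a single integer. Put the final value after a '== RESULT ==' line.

Trace the traversal:
N0 x:[71/3,37] y:[98/3,134/3] z:[3,41] -> hit [98/3,37], descend [1, 3]
  N1 x:[71/3,31] y:[98/3,115/3] z:[3,38] -> miss, prune
  N3 x:[98/3,37] y:[98/3,134/3] z:[7,41] -> hit [98/3,37], descend [4, 5]
    N4 x:[100/3,106/3] y:[37,134/3] z:[7,34] -> miss, prune
    N5 x:[98/3,37] y:[98/3,36] z:[29,41] -> hit [98/3,36] leaf, test {P0@t=36, P1@t=98/3}

Summary -> nodes [0, 1, 3, 4, 5]; box-tests=5; leaf-entries=1; first=P1

== RESULT ==
5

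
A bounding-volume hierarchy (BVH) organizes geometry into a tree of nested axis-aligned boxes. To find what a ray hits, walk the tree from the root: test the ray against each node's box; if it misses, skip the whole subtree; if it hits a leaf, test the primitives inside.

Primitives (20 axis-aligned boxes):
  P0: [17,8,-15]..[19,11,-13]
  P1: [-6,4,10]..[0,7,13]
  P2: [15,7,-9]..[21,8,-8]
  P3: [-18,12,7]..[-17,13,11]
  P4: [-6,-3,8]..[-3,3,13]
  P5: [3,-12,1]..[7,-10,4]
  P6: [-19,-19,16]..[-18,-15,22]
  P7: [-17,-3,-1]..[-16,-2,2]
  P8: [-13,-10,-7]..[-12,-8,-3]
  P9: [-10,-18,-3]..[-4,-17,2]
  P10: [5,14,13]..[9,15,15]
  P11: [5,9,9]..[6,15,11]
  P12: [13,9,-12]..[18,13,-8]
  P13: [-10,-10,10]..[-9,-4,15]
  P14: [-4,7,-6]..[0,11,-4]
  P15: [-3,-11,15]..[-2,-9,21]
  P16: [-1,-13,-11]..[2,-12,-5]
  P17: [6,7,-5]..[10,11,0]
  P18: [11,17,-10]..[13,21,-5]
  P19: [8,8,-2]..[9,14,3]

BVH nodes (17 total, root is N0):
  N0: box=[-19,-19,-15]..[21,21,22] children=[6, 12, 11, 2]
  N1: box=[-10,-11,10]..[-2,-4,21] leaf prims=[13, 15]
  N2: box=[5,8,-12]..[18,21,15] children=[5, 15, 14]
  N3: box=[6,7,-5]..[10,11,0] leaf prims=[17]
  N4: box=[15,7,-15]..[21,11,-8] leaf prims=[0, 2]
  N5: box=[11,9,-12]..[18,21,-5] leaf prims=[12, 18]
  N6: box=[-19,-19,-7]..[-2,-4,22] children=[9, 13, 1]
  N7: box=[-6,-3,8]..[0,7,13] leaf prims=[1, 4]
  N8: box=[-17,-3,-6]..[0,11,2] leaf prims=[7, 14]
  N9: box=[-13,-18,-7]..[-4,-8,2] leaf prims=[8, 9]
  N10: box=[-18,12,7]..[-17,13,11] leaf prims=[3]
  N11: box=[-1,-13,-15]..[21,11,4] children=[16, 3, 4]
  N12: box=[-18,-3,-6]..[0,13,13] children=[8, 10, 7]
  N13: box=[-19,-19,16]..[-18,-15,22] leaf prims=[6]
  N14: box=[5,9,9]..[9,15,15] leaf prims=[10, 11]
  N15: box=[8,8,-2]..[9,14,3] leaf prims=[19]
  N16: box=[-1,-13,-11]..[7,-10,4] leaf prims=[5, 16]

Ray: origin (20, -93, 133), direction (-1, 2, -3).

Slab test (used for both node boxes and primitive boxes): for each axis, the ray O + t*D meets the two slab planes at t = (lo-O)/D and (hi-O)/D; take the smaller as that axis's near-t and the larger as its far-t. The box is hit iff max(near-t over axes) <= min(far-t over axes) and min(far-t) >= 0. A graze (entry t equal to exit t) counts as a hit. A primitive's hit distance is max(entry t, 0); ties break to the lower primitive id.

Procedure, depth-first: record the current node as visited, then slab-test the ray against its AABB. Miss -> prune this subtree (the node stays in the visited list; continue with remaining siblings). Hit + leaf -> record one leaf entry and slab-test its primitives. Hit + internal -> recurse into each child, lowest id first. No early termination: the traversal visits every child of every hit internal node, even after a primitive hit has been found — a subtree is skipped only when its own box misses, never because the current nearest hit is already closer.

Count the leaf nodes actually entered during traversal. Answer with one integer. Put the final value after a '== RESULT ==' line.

Traverse from the root:
N0 x:[-1,39] y:[37,57] z:[37,148/3] -> hit [37,39], descend [2, 6, 11, 12]
  N2 x:[2,15] y:[101/2,57] z:[118/3,145/3] -> miss, prune
  N6 x:[22,39] y:[37,89/2] z:[37,140/3] -> hit [37,39], descend [1, 9, 13]
    N1 x:[22,30] y:[41,89/2] z:[112/3,41] -> miss, prune
    N9 x:[24,33] y:[75/2,85/2] z:[131/3,140/3] -> miss, prune
    N13 x:[38,39] y:[37,39] z:[37,39] -> hit [38,39] leaf, test {P6@t=38}
  N11 x:[-1,21] y:[40,52] z:[43,148/3] -> miss, prune
  N12 x:[20,38] y:[45,53] z:[40,139/3] -> miss, prune

order=[0, 2, 6, 1, 9, 13, 11, 12]  |boxes|=8  |leaves|=1  hit=P6

== RESULT ==
1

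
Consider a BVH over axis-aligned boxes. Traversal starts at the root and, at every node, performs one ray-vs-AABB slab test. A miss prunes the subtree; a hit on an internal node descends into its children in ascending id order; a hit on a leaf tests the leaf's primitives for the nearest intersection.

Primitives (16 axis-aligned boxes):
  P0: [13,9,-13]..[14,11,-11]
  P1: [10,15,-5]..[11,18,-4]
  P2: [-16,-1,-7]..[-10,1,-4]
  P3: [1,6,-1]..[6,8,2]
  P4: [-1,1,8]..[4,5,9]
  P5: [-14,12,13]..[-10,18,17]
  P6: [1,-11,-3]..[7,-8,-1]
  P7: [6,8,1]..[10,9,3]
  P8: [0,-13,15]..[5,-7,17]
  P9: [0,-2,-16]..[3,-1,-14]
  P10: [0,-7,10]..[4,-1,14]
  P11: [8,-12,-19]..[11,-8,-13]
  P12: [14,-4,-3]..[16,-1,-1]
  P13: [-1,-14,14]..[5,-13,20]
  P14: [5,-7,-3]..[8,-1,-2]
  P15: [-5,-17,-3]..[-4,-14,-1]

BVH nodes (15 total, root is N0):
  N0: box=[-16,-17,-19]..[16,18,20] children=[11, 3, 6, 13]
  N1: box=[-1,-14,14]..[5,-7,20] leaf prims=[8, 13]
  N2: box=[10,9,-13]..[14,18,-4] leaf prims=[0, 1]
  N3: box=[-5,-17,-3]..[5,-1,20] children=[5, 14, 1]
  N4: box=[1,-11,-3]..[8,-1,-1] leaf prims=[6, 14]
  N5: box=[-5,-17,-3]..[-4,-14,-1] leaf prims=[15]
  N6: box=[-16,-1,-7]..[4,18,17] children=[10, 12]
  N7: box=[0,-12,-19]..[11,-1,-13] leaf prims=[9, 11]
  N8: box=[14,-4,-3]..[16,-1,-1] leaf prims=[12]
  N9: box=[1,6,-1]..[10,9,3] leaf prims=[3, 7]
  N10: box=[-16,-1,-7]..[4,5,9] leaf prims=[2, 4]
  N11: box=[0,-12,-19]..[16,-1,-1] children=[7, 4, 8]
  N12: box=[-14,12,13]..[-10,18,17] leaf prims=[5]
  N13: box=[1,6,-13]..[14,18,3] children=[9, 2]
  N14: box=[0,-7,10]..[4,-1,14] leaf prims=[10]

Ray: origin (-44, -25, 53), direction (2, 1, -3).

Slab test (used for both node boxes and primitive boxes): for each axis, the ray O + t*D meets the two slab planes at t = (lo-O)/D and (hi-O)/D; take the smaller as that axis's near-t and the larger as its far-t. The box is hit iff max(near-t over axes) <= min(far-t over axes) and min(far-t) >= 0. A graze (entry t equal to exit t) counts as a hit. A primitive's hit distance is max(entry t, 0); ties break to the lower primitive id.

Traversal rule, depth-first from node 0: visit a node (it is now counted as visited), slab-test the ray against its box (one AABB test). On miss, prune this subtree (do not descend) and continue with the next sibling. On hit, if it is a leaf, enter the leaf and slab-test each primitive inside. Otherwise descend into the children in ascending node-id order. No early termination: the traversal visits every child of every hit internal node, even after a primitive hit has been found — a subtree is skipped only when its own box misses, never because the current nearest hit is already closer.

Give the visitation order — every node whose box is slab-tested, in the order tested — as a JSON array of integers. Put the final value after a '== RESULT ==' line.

Walk:
N0 x:[14,30] y:[8,43] z:[11,24] -> hit [14,24], descend [3, 6, 11, 13]
  N3 x:[39/2,49/2] y:[8,24] z:[11,56/3] -> miss, prune
  N6 x:[14,24] y:[24,43] z:[12,20] -> miss, prune
  N11 x:[22,30] y:[13,24] z:[18,24] -> hit [22,24], descend [4, 7, 8]
    N4 x:[45/2,26] y:[14,24] z:[18,56/3] -> miss, prune
    N7 x:[22,55/2] y:[13,24] z:[22,24] -> hit [22,24] leaf, test {P9@t=23, P11(miss)}
    N8 x:[29,30] y:[21,24] z:[18,56/3] -> miss, prune
  N13 x:[45/2,29] y:[31,43] z:[50/3,22] -> miss, prune

8 AABB tests over nodes [0, 3, 6, 11, 4, 7, 8, 13]; 1 leaf entered; closest P9.

== RESULT ==
[0, 3, 6, 11, 4, 7, 8, 13]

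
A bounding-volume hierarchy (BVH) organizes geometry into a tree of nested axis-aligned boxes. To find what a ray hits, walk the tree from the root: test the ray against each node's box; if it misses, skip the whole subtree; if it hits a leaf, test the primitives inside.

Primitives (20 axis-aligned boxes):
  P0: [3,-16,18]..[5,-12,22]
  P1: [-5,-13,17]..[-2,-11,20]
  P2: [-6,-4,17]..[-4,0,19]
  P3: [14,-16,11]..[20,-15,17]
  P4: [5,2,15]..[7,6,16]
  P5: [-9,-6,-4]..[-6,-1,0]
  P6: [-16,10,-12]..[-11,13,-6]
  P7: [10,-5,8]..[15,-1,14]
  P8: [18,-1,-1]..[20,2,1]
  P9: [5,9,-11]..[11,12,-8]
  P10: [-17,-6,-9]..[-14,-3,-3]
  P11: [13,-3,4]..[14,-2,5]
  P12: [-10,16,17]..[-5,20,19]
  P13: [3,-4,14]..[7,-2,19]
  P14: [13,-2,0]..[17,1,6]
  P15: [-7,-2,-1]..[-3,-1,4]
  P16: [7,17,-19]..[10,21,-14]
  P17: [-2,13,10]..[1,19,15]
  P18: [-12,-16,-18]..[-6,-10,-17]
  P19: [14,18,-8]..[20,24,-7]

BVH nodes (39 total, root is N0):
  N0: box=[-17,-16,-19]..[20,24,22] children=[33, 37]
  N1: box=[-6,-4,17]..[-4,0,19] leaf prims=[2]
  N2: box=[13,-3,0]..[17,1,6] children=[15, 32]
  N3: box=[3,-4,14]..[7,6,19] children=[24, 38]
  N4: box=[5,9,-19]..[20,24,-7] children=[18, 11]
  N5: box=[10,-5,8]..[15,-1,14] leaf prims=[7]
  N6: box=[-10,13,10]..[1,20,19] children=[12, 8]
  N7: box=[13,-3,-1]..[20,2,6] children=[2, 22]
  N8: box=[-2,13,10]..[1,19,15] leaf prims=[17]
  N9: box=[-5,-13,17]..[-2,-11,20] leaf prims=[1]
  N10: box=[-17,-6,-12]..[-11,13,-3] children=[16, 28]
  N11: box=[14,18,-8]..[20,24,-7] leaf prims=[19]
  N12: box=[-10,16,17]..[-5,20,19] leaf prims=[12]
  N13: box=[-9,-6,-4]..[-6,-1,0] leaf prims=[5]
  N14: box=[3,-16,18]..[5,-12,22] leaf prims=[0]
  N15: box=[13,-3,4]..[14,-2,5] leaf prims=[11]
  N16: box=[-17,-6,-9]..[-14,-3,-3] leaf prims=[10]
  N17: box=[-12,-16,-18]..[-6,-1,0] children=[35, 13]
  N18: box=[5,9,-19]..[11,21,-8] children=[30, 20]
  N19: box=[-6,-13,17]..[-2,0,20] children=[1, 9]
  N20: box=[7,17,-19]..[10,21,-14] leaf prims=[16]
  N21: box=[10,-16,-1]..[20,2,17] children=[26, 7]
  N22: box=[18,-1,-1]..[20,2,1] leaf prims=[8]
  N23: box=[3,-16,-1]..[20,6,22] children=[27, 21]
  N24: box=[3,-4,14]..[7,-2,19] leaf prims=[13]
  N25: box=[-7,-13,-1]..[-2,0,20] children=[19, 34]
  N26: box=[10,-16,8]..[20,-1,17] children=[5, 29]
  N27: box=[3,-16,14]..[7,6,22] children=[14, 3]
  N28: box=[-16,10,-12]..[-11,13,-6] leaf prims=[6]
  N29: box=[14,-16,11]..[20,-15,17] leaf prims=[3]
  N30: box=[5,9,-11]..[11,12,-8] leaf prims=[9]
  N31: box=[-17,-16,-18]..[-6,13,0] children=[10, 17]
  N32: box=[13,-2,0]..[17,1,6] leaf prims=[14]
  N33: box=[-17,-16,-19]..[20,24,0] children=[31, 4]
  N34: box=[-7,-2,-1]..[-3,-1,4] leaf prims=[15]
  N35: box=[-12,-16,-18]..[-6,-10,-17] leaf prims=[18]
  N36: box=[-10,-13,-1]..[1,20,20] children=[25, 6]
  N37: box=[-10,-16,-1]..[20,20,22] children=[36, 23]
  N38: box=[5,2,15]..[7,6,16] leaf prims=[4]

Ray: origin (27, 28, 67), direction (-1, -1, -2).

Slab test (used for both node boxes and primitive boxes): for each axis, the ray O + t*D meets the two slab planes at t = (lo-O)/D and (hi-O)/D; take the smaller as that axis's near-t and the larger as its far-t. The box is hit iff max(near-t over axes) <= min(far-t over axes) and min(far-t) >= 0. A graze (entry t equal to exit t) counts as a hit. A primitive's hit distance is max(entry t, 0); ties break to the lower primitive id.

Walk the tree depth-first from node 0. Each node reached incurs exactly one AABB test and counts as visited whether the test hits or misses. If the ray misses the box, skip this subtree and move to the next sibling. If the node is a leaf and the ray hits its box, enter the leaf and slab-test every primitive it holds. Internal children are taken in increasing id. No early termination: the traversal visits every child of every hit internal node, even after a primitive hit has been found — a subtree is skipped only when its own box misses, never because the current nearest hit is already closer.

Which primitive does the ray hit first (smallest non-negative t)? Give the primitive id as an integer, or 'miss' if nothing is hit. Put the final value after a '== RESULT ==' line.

Trace the traversal:
N0 x:[7,44] y:[4,44] z:[45/2,43] -> hit [45/2,43], descend [33, 37]
  N33 x:[7,44] y:[4,44] z:[67/2,43] -> hit [67/2,43], descend [4, 31]
    N4 x:[7,22] y:[4,19] z:[37,43] -> miss, prune
    N31 x:[33,44] y:[15,44] z:[67/2,85/2] -> hit [67/2,85/2], descend [10, 17]
      N10 x:[38,44] y:[15,34] z:[35,79/2] -> miss, prune
      N17 x:[33,39] y:[29,44] z:[67/2,85/2] -> hit [67/2,39], descend [13, 35]
        N13 x:[33,36] y:[29,34] z:[67/2,71/2] -> hit [67/2,34] leaf, test {P5@t=67/2}
        N35 x:[33,39] y:[38,44] z:[42,85/2] -> miss, prune
  N37 x:[7,37] y:[8,44] z:[45/2,34] -> hit [45/2,34], descend [23, 36]
    N23 x:[7,24] y:[22,44] z:[45/2,34] -> hit [45/2,24], descend [21, 27]
      N21 x:[7,17] y:[26,44] z:[25,34] -> miss, prune
      N27 x:[20,24] y:[22,44] z:[45/2,53/2] -> hit [45/2,24], descend [3, 14]
        N3 x:[20,24] y:[22,32] z:[24,53/2] -> hit [24,24], descend [24, 38]
          N24 x:[20,24] y:[30,32] z:[24,53/2] -> miss, prune
          N38 x:[20,22] y:[22,26] z:[51/2,26] -> miss, prune
        N14 x:[22,24] y:[40,44] z:[45/2,49/2] -> miss, prune
    N36 x:[26,37] y:[8,41] z:[47/2,34] -> hit [26,34], descend [6, 25]
      N6 x:[26,37] y:[8,15] z:[24,57/2] -> miss, prune
      N25 x:[29,34] y:[28,41] z:[47/2,34] -> hit [29,34], descend [19, 34]
        N19 x:[29,33] y:[28,41] z:[47/2,25] -> miss, prune
        N34 x:[30,34] y:[29,30] z:[63/2,34] -> miss, prune

Visited [0, 33, 4, 31, 10, 17, 13, 35, 37, 23, 21, 27, 3, 24, 38, 14, 36, 6, 25, 19, 34]. Tests: 21 box, 1 leaf. Nearest: P5.

== RESULT ==
5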